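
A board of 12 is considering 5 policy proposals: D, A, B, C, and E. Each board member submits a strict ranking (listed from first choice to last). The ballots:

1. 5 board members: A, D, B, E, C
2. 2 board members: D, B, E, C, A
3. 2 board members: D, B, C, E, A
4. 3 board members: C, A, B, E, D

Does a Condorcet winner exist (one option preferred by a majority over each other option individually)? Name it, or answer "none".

none

Checking pairwise contests:
A beats D 8–4.
C beats A 7–5.
D beats B 9–3.
D beats C 9–3.
D beats E 9–3.
Every option loses at least one head-to-head, so there is no Condorcet winner.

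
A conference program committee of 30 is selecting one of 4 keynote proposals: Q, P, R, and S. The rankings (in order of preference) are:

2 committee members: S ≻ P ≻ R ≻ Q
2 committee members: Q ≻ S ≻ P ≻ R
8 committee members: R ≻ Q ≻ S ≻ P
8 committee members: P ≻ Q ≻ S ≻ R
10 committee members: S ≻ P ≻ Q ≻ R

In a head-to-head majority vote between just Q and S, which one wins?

Voters preferring Q to S: 18; preferring S to Q: 12.
Q wins the head-to-head.

Q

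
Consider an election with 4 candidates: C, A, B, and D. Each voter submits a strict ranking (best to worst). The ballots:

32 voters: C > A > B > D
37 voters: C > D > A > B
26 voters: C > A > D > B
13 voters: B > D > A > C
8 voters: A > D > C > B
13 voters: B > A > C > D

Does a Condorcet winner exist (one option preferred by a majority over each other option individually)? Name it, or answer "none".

C vs A: 95–34 for C.
C vs B: 103–26 for C.
C vs D: 108–21 for C.
C beats every other option head-to-head.

C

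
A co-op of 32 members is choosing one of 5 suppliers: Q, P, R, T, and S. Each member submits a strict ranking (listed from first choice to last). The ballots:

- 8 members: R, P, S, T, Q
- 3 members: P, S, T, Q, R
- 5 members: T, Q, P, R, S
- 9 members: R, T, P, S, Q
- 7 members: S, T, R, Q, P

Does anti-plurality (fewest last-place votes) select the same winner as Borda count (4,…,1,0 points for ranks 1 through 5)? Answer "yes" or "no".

no

Anti-plurality — last-place votes: Q 17, P 7, R 3, T 0, S 5. Winner: T.
Borda — scores: Q 25, P 64, R 87, T 82, S 62. Winner: R.
The two methods disagree.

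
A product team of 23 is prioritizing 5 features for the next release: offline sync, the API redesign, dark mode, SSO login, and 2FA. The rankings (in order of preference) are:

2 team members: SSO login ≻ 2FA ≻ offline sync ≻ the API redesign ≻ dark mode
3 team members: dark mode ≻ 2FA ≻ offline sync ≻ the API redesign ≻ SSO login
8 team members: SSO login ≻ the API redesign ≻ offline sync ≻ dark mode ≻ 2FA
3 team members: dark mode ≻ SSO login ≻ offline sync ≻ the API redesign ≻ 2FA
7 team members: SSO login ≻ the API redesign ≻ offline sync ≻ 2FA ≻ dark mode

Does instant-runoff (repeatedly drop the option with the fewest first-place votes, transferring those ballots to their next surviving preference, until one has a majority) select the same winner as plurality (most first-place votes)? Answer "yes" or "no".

yes

Instant-runoff — R1 offline sync 0, the API redesign 0, dark mode 6, SSO login 17, 2FA 0 (SSO login winner). Winner: SSO login.
Plurality — first-place votes: offline sync 0, the API redesign 0, dark mode 6, SSO login 17, 2FA 0. Winner: SSO login.
The two methods agree.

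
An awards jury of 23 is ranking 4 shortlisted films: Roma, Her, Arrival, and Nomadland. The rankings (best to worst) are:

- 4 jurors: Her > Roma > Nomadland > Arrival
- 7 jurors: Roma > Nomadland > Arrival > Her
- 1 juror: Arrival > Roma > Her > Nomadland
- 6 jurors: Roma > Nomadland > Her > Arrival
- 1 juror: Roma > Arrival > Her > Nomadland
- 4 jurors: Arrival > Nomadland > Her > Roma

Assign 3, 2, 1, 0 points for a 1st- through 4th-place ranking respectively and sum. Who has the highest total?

Roma

Roma: 4·2 + 7·3 + 1·2 + 6·3 + 1·3 + 4·0 = 52
Her: 4·3 + 7·0 + 1·1 + 6·1 + 1·1 + 4·1 = 24
Arrival: 4·0 + 7·1 + 1·3 + 6·0 + 1·2 + 4·3 = 24
Nomadland: 4·1 + 7·2 + 1·0 + 6·2 + 1·0 + 4·2 = 38
Roma has the highest Borda score (52).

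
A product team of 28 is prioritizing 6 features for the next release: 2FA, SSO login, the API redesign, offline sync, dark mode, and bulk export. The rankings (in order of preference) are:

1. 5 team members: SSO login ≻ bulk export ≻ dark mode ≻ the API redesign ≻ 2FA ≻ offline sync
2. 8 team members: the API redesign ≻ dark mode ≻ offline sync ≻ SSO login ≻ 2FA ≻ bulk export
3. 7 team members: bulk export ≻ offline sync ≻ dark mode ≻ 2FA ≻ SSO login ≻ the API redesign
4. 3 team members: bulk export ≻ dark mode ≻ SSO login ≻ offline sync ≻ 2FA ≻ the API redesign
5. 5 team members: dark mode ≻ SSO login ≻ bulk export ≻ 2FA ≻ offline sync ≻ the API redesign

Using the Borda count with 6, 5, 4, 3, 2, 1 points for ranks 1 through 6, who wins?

2FA: 5·2 + 8·2 + 7·3 + 3·2 + 5·3 = 68
SSO login: 5·6 + 8·3 + 7·2 + 3·4 + 5·5 = 105
the API redesign: 5·3 + 8·6 + 7·1 + 3·1 + 5·1 = 78
offline sync: 5·1 + 8·4 + 7·5 + 3·3 + 5·2 = 91
dark mode: 5·4 + 8·5 + 7·4 + 3·5 + 5·6 = 133
bulk export: 5·5 + 8·1 + 7·6 + 3·6 + 5·4 = 113
dark mode has the highest Borda score (133).

dark mode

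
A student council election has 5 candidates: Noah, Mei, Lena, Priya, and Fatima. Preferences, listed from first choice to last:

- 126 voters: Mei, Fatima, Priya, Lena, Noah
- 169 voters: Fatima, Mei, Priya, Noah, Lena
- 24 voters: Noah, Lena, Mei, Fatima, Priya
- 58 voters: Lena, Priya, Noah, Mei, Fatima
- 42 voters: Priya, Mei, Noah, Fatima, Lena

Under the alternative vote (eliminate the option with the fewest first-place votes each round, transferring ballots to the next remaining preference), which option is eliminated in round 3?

Lena

Round 1: Noah 24, Mei 126, Lena 58, Priya 42, Fatima 169. Eliminate Noah.
Round 2: Mei 126, Lena 82, Priya 42, Fatima 169. Eliminate Priya.
Round 3: Mei 168, Lena 82, Fatima 169. Eliminate Lena.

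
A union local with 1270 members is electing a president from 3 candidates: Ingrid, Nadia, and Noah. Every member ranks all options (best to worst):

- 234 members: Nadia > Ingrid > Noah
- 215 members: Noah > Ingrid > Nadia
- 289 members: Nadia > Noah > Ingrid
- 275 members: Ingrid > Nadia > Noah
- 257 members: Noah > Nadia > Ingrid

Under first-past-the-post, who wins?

Nadia

First-place votes: Ingrid 275, Nadia 523, Noah 472.
Nadia has the most first-place votes.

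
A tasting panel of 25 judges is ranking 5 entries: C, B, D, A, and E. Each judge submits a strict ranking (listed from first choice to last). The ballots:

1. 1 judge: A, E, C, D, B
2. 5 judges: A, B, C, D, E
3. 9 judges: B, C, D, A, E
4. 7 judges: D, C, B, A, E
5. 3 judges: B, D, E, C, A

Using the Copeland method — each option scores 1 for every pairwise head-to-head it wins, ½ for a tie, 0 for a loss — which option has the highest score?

C: beats D, A, and E; loses to B → score 3.
B: beats C, D, A, and E → score 4.
D: beats A and E; loses to C and B → score 2.
A: beats E; loses to C, B, and D → score 1.
E: loses to C, B, D, and A → score 0.
B has the best pairwise record.

B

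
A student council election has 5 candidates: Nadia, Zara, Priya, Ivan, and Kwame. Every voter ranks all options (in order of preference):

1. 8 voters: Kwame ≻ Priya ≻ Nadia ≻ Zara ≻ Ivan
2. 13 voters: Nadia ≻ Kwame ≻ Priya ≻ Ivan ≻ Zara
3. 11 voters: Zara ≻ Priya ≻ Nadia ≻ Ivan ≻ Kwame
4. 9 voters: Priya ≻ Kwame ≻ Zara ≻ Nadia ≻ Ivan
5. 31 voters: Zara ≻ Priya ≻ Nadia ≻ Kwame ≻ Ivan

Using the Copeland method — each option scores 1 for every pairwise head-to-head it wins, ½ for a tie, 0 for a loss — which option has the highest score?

Zara

Nadia: beats Ivan and Kwame; loses to Zara and Priya → score 2.
Zara: beats Nadia, Priya, Ivan, and Kwame → score 4.
Priya: beats Nadia, Ivan, and Kwame; loses to Zara → score 3.
Ivan: loses to Nadia, Zara, Priya, and Kwame → score 0.
Kwame: beats Ivan; loses to Nadia, Zara, and Priya → score 1.
Zara has the best pairwise record.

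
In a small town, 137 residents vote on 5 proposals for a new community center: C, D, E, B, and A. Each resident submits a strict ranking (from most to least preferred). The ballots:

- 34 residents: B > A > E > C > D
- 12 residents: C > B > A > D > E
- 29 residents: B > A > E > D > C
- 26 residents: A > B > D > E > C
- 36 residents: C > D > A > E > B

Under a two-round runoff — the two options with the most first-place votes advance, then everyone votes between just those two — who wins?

B

Round 1 first-place votes: C 48, D 0, E 0, B 63, A 26.
B and C advance.
Runoff: B is preferred to C by 89 voters; C by 48.
B wins the runoff.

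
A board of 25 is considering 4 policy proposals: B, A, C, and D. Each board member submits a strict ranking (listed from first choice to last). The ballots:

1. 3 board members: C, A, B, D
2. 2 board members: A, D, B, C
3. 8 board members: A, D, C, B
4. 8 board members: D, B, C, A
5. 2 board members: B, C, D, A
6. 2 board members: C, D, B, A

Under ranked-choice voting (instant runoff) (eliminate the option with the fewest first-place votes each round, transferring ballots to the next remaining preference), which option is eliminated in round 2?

Round 1: B 2, A 10, C 5, D 8. Eliminate B.
Round 2: A 10, C 7, D 8. Eliminate C.

C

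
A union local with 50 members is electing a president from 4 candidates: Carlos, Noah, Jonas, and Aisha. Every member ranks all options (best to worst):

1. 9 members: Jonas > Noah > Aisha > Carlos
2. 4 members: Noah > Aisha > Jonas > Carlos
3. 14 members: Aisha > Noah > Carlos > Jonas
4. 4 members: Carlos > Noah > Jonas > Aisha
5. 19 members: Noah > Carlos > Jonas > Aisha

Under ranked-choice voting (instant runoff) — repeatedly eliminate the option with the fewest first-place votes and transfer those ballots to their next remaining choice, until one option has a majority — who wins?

Round 1: Carlos 4, Noah 23, Jonas 9, Aisha 14. Eliminate Carlos.
Round 2: Noah 27, Jonas 9, Aisha 14. Noah has a majority.

Noah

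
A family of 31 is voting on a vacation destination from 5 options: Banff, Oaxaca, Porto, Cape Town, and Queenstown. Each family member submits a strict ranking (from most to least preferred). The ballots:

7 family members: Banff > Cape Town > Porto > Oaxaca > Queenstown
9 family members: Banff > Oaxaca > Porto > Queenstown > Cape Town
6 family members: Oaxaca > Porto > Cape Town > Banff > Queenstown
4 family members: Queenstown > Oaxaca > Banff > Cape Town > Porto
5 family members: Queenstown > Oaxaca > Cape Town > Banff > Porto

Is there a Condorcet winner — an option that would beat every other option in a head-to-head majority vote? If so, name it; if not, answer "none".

Banff vs Oaxaca: 16–15 for Banff.
Banff vs Porto: 25–6 for Banff.
Banff vs Cape Town: 20–11 for Banff.
Banff vs Queenstown: 22–9 for Banff.
Banff beats every other option head-to-head.

Banff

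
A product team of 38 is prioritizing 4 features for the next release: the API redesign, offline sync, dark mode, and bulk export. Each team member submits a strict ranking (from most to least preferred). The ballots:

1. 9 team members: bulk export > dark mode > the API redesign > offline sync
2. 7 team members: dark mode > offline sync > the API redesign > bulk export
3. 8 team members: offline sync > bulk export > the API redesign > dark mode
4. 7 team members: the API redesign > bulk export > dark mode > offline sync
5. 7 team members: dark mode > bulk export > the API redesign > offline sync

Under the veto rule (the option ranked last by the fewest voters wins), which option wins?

the API redesign

Last-place votes: the API redesign 0, offline sync 23, dark mode 8, bulk export 7.
the API redesign is ranked last by the fewest voters, so the API redesign wins.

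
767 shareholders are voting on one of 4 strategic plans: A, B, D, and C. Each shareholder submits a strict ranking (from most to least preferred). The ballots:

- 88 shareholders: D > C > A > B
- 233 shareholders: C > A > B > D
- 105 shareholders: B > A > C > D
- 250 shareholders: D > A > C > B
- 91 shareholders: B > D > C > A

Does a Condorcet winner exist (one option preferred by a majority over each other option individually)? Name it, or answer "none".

Checking pairwise contests:
D beats A 429–338.
A beats B 571–196.
B beats D 429–338.
D beats C 429–338.
Every option loses at least one head-to-head, so there is no Condorcet winner.

none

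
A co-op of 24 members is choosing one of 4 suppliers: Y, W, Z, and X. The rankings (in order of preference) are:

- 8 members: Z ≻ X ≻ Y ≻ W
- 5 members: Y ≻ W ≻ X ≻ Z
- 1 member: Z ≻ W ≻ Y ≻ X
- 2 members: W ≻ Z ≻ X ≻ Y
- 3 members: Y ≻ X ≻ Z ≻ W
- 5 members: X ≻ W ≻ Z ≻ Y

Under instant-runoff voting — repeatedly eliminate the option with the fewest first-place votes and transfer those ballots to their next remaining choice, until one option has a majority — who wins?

Z

Round 1: Y 8, W 2, Z 9, X 5. Eliminate W.
Round 2: Y 8, Z 11, X 5. Eliminate X.
Round 3: Y 8, Z 16. Z has a majority.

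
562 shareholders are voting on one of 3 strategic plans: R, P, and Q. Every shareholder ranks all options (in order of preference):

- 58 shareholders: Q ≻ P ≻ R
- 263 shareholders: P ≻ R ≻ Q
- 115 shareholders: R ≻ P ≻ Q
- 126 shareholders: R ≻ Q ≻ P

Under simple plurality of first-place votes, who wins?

P

First-place votes: R 241, P 263, Q 58.
P has the most first-place votes.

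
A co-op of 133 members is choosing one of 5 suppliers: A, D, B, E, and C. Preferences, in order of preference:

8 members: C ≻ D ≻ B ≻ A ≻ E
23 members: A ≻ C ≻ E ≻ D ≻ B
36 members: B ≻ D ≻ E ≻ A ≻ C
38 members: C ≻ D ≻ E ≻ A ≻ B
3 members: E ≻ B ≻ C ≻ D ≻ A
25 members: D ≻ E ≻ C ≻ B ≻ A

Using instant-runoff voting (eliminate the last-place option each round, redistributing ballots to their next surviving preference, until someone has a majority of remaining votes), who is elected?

C

Round 1: A 23, D 25, B 36, E 3, C 46. Eliminate E.
Round 2: A 23, D 25, B 39, C 46. Eliminate A.
Round 3: D 25, B 39, C 69. C has a majority.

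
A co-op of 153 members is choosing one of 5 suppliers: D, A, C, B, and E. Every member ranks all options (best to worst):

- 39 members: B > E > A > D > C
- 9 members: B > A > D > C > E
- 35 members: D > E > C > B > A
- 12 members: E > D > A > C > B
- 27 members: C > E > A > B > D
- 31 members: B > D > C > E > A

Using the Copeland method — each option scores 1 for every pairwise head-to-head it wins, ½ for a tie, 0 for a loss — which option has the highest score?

B

D: beats A and C; loses to B and E → score 2.
A: loses to D, C, B, and E → score 0.
C: beats A; loses to D, B, and E → score 1.
B: beats D, A, C, and E → score 4.
E: beats D, A, and C; loses to B → score 3.
B has the best pairwise record.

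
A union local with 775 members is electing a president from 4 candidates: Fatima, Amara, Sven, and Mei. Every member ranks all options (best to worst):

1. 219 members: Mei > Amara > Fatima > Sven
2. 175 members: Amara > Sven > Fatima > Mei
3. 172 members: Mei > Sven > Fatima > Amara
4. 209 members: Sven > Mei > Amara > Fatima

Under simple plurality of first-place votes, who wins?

Mei

First-place votes: Fatima 0, Amara 175, Sven 209, Mei 391.
Mei has the most first-place votes.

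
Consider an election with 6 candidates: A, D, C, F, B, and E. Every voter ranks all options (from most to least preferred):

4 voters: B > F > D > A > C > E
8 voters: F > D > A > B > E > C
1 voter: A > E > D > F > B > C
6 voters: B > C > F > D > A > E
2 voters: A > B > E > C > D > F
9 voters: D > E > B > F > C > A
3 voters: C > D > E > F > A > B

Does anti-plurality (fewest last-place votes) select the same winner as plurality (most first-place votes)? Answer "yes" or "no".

Anti-plurality — last-place votes: A 9, D 0, C 9, F 2, B 3, E 10. Winner: D.
Plurality — first-place votes: A 3, D 9, C 3, F 8, B 10, E 0. Winner: B.
The two methods disagree.

no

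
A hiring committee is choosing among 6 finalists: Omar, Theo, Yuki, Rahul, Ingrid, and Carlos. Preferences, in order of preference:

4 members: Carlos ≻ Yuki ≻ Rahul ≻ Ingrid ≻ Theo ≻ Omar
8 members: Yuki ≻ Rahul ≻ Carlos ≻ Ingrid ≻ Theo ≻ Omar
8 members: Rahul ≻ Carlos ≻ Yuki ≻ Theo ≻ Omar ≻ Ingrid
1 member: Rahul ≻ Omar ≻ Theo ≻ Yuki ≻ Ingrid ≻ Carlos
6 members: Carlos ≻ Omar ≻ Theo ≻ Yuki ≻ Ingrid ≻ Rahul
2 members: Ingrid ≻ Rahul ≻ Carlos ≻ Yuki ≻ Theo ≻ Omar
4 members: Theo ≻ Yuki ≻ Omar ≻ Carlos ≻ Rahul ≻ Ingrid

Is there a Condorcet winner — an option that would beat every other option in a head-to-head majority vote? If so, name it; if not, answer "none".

Checking pairwise contests:
Theo beats Omar 26–7.
Yuki beats Theo 22–11.
Carlos beats Yuki 20–13.
Yuki beats Rahul 22–11.
Omar beats Ingrid 19–14.
Rahul beats Carlos 19–14.
Every option loses at least one head-to-head, so there is no Condorcet winner.

none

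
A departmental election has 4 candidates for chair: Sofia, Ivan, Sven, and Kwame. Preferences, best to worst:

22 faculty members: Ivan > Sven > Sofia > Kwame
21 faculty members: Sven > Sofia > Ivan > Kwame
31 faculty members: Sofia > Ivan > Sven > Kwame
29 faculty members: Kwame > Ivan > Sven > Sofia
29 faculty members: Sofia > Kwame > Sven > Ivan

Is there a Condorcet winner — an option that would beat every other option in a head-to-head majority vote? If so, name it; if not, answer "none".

Checking pairwise contests:
Sven beats Sofia 72–60.
Sofia beats Ivan 81–51.
Ivan beats Sven 82–50.
Sofia beats Kwame 103–29.
Every option loses at least one head-to-head, so there is no Condorcet winner.

none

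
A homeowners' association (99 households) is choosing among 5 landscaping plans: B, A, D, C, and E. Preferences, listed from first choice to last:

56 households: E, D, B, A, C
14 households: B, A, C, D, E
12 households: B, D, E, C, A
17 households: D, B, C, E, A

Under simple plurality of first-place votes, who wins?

E

First-place votes: B 26, A 0, D 17, C 0, E 56.
E has the most first-place votes.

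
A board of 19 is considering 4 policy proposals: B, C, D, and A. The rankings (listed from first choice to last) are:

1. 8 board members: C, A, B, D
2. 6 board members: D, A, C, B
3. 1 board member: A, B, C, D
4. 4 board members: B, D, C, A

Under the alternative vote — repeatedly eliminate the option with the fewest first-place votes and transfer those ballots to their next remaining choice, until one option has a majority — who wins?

Round 1: B 4, C 8, D 6, A 1. Eliminate A.
Round 2: B 5, C 8, D 6. Eliminate B.
Round 3: C 9, D 10. D has a majority.

D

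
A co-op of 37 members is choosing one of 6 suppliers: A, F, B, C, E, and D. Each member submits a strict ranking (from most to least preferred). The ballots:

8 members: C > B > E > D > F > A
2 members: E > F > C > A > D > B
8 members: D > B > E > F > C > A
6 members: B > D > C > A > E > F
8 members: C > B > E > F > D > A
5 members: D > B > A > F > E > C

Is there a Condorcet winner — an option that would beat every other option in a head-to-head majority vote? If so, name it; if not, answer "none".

B vs A: 35–2 for B.
B vs F: 35–2 for B.
B vs C: 19–18 for B.
B vs E: 35–2 for B.
B vs D: 22–15 for B.
B beats every other option head-to-head.

B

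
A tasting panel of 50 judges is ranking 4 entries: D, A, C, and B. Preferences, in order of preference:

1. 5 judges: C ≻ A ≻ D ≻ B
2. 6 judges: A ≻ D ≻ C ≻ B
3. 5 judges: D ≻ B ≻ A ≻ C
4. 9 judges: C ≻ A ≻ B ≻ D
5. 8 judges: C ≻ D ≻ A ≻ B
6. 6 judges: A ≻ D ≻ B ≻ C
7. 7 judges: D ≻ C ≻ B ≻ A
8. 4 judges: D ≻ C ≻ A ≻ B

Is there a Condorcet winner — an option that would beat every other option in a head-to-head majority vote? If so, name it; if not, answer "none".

none

Checking pairwise contests:
A beats D 26–24.
C beats A 33–17.
D beats C 28–22.
D beats B 41–9.
Every option loses at least one head-to-head, so there is no Condorcet winner.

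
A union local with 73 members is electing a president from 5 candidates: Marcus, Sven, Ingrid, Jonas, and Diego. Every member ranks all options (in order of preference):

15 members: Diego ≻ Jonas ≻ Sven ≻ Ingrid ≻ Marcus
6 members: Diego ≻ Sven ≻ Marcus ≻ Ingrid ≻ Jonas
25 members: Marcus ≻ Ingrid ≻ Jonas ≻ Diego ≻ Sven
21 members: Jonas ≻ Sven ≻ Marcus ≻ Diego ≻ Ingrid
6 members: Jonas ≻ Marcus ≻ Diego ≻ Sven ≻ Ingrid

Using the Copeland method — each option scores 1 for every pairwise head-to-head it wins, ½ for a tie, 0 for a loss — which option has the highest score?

Jonas

Marcus: beats Ingrid and Diego; loses to Sven and Jonas → score 2.
Sven: beats Marcus and Ingrid; loses to Jonas and Diego → score 2.
Ingrid: loses to Marcus, Sven, Jonas, and Diego → score 0.
Jonas: beats Marcus, Sven, Ingrid, and Diego → score 4.
Diego: beats Sven and Ingrid; loses to Marcus and Jonas → score 2.
Jonas has the best pairwise record.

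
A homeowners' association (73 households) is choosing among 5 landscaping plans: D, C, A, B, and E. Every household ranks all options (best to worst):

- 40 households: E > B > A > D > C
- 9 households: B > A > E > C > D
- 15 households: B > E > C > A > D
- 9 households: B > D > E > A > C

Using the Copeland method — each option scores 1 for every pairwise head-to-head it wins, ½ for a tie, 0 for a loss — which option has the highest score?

D: beats C; loses to A, B, and E → score 1.
C: loses to D, A, B, and E → score 0.
A: beats D and C; loses to B and E → score 2.
B: beats D, C, and A; loses to E → score 3.
E: beats D, C, A, and B → score 4.
E has the best pairwise record.

E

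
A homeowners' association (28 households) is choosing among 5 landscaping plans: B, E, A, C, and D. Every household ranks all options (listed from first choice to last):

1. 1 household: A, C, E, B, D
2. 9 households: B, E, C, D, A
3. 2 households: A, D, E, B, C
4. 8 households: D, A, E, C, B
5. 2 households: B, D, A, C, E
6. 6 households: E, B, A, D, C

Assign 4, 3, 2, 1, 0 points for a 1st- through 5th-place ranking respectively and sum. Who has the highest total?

E

B: 1·1 + 9·4 + 2·1 + 8·0 + 2·4 + 6·3 = 65
E: 1·2 + 9·3 + 2·2 + 8·2 + 2·0 + 6·4 = 73
A: 1·4 + 9·0 + 2·4 + 8·3 + 2·2 + 6·2 = 52
C: 1·3 + 9·2 + 2·0 + 8·1 + 2·1 + 6·0 = 31
D: 1·0 + 9·1 + 2·3 + 8·4 + 2·3 + 6·1 = 59
E has the highest Borda score (73).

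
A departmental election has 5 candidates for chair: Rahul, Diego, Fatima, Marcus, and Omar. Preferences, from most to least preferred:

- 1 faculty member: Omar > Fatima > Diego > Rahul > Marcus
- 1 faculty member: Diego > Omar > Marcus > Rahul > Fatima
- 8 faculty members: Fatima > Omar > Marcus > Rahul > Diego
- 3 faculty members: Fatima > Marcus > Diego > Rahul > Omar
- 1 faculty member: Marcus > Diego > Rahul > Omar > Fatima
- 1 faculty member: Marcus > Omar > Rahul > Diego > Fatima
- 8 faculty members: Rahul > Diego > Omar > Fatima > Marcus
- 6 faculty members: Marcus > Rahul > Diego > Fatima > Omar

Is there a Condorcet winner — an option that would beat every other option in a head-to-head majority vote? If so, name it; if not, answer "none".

Checking pairwise contests:
Marcus beats Rahul 20–9.
Rahul beats Diego 23–6.
Rahul beats Fatima 17–12.
Fatima beats Marcus 20–9.
Rahul beats Omar 18–11.
Every option loses at least one head-to-head, so there is no Condorcet winner.

none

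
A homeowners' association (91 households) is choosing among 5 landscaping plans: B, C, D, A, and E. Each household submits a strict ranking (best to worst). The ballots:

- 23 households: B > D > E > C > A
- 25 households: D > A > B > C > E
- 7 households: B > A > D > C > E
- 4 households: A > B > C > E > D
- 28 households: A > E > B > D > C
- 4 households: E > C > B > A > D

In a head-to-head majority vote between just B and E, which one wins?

B

Voters preferring B to E: 59; preferring E to B: 32.
B wins the head-to-head.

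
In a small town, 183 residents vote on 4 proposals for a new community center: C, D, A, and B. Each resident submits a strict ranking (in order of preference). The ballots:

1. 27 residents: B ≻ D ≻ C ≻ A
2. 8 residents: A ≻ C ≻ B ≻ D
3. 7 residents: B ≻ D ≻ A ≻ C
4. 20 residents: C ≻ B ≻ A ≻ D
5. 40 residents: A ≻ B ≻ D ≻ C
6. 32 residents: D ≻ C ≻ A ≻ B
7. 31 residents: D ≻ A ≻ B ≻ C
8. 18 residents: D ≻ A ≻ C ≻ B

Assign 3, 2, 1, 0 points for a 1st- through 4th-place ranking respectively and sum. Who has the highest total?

D

C: 27·1 + 8·2 + 7·0 + 20·3 + 40·0 + 32·2 + 31·0 + 18·1 = 185
D: 27·2 + 8·0 + 7·2 + 20·0 + 40·1 + 32·3 + 31·3 + 18·3 = 351
A: 27·0 + 8·3 + 7·1 + 20·1 + 40·3 + 32·1 + 31·2 + 18·2 = 301
B: 27·3 + 8·1 + 7·3 + 20·2 + 40·2 + 32·0 + 31·1 + 18·0 = 261
D has the highest Borda score (351).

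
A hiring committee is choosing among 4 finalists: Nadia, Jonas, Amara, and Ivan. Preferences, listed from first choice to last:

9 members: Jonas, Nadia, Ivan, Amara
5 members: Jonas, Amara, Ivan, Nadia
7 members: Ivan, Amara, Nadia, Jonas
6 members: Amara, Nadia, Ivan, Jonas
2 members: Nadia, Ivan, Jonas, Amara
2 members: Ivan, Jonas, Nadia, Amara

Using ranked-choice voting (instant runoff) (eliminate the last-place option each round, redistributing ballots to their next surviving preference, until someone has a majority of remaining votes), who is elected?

Round 1: Nadia 2, Jonas 14, Amara 6, Ivan 9. Eliminate Nadia.
Round 2: Jonas 14, Amara 6, Ivan 11. Eliminate Amara.
Round 3: Jonas 14, Ivan 17. Ivan has a majority.

Ivan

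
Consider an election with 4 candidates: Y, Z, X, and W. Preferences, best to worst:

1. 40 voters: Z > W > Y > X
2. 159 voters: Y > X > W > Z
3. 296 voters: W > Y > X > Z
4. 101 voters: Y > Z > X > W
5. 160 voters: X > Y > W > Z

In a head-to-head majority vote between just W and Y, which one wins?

Voters preferring W to Y: 336; preferring Y to W: 420.
Y wins the head-to-head.

Y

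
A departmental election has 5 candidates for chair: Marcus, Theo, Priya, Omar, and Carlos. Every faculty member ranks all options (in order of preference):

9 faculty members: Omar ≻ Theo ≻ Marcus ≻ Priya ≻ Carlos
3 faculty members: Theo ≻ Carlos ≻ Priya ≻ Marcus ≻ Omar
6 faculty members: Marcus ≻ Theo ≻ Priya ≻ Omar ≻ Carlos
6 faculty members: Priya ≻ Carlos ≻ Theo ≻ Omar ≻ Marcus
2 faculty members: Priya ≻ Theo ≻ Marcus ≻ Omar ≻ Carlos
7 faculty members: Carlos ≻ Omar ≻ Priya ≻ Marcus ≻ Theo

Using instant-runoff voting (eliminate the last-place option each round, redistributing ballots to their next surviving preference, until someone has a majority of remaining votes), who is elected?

Round 1: Marcus 6, Theo 3, Priya 8, Omar 9, Carlos 7. Eliminate Theo.
Round 2: Marcus 6, Priya 8, Omar 9, Carlos 10. Eliminate Marcus.
Round 3: Priya 14, Omar 9, Carlos 10. Eliminate Omar.
Round 4: Priya 23, Carlos 10. Priya has a majority.

Priya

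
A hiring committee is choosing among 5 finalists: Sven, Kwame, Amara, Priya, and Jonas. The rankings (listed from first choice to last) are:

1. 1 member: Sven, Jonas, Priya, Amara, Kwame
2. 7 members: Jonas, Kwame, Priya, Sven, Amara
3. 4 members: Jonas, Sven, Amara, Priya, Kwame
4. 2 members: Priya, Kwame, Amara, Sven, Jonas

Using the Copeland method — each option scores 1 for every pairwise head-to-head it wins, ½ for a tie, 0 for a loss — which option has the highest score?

Jonas

Sven: beats Amara; loses to Kwame, Priya, and Jonas → score 1.
Kwame: beats Sven and Amara; ties Priya; loses to Jonas → score 2.5.
Amara: loses to Sven, Kwame, Priya, and Jonas → score 0.
Priya: beats Sven and Amara; ties Kwame; loses to Jonas → score 2.5.
Jonas: beats Sven, Kwame, Amara, and Priya → score 4.
Jonas has the best pairwise record.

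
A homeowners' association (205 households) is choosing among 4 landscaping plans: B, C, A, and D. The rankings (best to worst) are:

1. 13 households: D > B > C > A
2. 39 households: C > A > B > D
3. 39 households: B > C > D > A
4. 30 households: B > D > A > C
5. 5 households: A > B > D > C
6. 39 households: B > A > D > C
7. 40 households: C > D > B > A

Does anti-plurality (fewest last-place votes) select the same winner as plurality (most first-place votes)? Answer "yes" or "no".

Anti-plurality — last-place votes: B 0, C 74, A 92, D 39. Winner: B.
Plurality — first-place votes: B 108, C 79, A 5, D 13. Winner: B.
The two methods agree.

yes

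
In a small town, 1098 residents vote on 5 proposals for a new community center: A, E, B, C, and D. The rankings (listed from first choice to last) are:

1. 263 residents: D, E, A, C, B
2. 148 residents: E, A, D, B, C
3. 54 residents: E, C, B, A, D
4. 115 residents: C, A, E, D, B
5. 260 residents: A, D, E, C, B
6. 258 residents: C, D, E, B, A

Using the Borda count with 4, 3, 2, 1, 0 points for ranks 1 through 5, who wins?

D

A: 263·2 + 148·3 + 54·1 + 115·3 + 260·4 + 258·0 = 2409
E: 263·3 + 148·4 + 54·4 + 115·2 + 260·2 + 258·2 = 2863
B: 263·0 + 148·1 + 54·2 + 115·0 + 260·0 + 258·1 = 514
C: 263·1 + 148·0 + 54·3 + 115·4 + 260·1 + 258·4 = 2177
D: 263·4 + 148·2 + 54·0 + 115·1 + 260·3 + 258·3 = 3017
D has the highest Borda score (3017).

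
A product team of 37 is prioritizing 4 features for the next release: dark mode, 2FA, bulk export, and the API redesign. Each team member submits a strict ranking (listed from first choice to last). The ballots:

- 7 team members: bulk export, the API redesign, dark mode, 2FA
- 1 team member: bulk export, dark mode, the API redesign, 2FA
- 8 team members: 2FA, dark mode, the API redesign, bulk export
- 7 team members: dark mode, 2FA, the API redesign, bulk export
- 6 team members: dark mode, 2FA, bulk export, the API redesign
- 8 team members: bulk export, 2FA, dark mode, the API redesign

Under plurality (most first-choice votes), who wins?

First-place votes: dark mode 13, 2FA 8, bulk export 16, the API redesign 0.
bulk export has the most first-place votes.

bulk export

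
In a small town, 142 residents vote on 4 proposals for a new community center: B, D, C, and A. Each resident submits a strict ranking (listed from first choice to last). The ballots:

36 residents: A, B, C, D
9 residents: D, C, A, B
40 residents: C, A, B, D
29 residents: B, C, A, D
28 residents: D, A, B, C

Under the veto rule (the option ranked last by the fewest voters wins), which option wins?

Last-place votes: B 9, D 105, C 28, A 0.
A is ranked last by the fewest voters, so A wins.

A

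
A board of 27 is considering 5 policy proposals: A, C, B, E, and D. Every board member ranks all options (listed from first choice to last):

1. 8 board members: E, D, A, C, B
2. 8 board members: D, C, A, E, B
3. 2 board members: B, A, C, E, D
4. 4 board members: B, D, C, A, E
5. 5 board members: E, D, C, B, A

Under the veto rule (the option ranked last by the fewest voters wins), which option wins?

Last-place votes: A 5, C 0, B 16, E 4, D 2.
C is ranked last by the fewest voters, so C wins.

C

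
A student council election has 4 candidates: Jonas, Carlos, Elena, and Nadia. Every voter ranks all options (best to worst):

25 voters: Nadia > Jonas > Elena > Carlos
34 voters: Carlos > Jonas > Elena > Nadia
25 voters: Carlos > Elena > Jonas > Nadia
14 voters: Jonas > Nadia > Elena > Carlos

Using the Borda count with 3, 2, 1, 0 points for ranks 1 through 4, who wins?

Jonas

Jonas: 25·2 + 34·2 + 25·1 + 14·3 = 185
Carlos: 25·0 + 34·3 + 25·3 + 14·0 = 177
Elena: 25·1 + 34·1 + 25·2 + 14·1 = 123
Nadia: 25·3 + 34·0 + 25·0 + 14·2 = 103
Jonas has the highest Borda score (185).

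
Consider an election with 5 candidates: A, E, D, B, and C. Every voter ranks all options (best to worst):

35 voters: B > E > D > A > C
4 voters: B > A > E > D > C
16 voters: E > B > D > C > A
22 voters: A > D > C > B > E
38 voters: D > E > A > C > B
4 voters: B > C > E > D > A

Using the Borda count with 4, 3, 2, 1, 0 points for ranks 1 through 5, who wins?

A: 35·1 + 4·3 + 16·0 + 22·4 + 38·2 + 4·0 = 211
E: 35·3 + 4·2 + 16·4 + 22·0 + 38·3 + 4·2 = 299
D: 35·2 + 4·1 + 16·2 + 22·3 + 38·4 + 4·1 = 328
B: 35·4 + 4·4 + 16·3 + 22·1 + 38·0 + 4·4 = 242
C: 35·0 + 4·0 + 16·1 + 22·2 + 38·1 + 4·3 = 110
D has the highest Borda score (328).

D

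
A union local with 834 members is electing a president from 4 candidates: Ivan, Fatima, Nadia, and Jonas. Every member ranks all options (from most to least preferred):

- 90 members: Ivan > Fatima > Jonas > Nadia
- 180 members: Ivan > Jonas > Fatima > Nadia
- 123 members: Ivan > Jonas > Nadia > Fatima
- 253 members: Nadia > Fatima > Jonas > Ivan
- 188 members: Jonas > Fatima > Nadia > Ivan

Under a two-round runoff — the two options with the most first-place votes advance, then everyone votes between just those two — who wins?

Nadia

Round 1 first-place votes: Ivan 393, Fatima 0, Nadia 253, Jonas 188.
Ivan and Nadia advance.
Runoff: Ivan is preferred to Nadia by 393 voters; Nadia by 441.
Nadia wins the runoff.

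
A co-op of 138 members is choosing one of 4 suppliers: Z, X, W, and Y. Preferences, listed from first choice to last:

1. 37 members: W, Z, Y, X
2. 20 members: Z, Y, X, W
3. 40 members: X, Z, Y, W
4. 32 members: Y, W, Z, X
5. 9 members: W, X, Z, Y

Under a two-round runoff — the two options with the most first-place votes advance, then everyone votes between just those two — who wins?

W

Round 1 first-place votes: Z 20, X 40, W 46, Y 32.
W and X advance.
Runoff: W is preferred to X by 78 voters; X by 60.
W wins the runoff.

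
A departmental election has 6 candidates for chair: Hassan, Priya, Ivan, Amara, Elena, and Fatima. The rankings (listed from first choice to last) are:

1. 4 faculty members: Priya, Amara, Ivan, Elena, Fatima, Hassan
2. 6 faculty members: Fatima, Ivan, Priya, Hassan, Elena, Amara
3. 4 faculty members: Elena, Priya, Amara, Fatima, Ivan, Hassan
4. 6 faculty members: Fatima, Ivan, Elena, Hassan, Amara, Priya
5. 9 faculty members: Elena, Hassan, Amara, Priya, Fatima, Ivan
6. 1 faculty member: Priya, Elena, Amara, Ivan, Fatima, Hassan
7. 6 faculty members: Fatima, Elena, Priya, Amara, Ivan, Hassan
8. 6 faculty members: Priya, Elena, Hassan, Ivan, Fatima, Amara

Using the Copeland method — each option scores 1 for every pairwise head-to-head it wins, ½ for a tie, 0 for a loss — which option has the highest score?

Elena

Hassan: beats Amara; loses to Priya, Ivan, Elena, and Fatima → score 1.
Priya: beats Hassan, Ivan, Amara, and Fatima; loses to Elena → score 4.
Ivan: beats Hassan; loses to Priya, Amara, Elena, and Fatima → score 1.
Amara: beats Ivan; loses to Hassan, Priya, Elena, and Fatima → score 1.
Elena: beats Hassan, Priya, Ivan, Amara, and Fatima → score 5.
Fatima: beats Hassan, Ivan, and Amara; loses to Priya and Elena → score 3.
Elena has the best pairwise record.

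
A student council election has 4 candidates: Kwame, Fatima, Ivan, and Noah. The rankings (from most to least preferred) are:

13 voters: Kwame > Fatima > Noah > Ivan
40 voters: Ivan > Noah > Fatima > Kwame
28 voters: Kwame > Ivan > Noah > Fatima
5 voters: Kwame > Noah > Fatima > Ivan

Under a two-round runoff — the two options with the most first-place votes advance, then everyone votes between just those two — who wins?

Kwame

Round 1 first-place votes: Kwame 46, Fatima 0, Ivan 40, Noah 0.
Kwame and Ivan advance.
Runoff: Kwame is preferred to Ivan by 46 voters; Ivan by 40.
Kwame wins the runoff.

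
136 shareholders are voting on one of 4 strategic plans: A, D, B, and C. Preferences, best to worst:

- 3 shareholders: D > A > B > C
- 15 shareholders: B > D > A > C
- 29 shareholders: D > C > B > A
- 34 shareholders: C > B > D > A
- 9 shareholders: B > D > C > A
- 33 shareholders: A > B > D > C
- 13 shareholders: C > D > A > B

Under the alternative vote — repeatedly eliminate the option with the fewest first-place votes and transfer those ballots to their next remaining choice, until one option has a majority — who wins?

Round 1: A 33, D 32, B 24, C 47. Eliminate B.
Round 2: A 33, D 56, C 47. Eliminate A.
Round 3: D 89, C 47. D has a majority.

D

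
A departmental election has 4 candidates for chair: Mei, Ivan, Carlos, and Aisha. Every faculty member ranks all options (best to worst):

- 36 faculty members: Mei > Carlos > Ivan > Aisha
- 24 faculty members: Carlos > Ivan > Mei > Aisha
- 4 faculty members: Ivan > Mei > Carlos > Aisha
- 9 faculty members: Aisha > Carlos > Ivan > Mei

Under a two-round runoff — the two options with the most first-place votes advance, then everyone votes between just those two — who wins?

Mei

Round 1 first-place votes: Mei 36, Ivan 4, Carlos 24, Aisha 9.
Mei and Carlos advance.
Runoff: Mei is preferred to Carlos by 40 voters; Carlos by 33.
Mei wins the runoff.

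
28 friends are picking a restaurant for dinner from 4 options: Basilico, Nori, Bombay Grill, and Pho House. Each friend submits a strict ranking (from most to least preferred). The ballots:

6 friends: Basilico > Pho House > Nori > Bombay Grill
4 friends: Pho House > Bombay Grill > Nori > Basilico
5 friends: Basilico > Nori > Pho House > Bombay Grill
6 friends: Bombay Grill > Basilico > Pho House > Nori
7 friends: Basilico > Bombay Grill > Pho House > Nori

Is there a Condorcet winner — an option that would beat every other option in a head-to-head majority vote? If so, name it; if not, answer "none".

Basilico vs Nori: 24–4 for Basilico.
Basilico vs Bombay Grill: 18–10 for Basilico.
Basilico vs Pho House: 24–4 for Basilico.
Basilico beats every other option head-to-head.

Basilico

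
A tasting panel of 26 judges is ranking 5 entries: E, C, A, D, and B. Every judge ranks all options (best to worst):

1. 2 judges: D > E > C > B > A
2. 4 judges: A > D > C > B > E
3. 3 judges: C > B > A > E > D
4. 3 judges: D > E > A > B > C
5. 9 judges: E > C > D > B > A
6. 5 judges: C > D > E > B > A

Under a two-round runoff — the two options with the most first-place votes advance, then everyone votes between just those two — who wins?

Round 1 first-place votes: E 9, C 8, A 4, D 5, B 0.
E and C advance.
Runoff: E is preferred to C by 14 voters; C by 12.
E wins the runoff.

E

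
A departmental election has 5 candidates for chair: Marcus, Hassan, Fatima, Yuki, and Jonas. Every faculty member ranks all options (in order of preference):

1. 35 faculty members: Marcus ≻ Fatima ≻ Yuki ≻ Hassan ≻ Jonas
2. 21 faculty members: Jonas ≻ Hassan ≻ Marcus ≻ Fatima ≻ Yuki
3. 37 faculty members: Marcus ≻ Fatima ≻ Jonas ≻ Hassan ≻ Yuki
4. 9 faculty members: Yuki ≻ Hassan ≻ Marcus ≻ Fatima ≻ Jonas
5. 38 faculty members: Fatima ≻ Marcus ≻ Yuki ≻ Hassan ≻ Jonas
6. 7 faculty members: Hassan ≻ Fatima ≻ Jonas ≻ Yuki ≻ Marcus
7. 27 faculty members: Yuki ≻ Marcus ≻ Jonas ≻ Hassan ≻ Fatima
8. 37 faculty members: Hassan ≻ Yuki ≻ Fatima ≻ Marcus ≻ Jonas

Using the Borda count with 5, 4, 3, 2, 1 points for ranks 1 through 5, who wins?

Marcus: 35·5 + 21·3 + 37·5 + 9·3 + 38·4 + 7·1 + 27·4 + 37·2 = 791
Hassan: 35·2 + 21·4 + 37·2 + 9·4 + 38·2 + 7·5 + 27·2 + 37·5 = 614
Fatima: 35·4 + 21·2 + 37·4 + 9·2 + 38·5 + 7·4 + 27·1 + 37·3 = 704
Yuki: 35·3 + 21·1 + 37·1 + 9·5 + 38·3 + 7·2 + 27·5 + 37·4 = 619
Jonas: 35·1 + 21·5 + 37·3 + 9·1 + 38·1 + 7·3 + 27·3 + 37·1 = 437
Marcus has the highest Borda score (791).

Marcus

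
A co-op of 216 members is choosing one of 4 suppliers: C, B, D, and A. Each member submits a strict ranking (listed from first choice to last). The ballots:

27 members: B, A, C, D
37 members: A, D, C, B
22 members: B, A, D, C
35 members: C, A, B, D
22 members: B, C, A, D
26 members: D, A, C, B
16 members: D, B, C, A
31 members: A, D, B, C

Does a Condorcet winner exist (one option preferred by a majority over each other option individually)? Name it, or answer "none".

A

A vs C: 143–73 for A.
A vs B: 129–87 for A.
A vs D: 174–42 for A.
A beats every other option head-to-head.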